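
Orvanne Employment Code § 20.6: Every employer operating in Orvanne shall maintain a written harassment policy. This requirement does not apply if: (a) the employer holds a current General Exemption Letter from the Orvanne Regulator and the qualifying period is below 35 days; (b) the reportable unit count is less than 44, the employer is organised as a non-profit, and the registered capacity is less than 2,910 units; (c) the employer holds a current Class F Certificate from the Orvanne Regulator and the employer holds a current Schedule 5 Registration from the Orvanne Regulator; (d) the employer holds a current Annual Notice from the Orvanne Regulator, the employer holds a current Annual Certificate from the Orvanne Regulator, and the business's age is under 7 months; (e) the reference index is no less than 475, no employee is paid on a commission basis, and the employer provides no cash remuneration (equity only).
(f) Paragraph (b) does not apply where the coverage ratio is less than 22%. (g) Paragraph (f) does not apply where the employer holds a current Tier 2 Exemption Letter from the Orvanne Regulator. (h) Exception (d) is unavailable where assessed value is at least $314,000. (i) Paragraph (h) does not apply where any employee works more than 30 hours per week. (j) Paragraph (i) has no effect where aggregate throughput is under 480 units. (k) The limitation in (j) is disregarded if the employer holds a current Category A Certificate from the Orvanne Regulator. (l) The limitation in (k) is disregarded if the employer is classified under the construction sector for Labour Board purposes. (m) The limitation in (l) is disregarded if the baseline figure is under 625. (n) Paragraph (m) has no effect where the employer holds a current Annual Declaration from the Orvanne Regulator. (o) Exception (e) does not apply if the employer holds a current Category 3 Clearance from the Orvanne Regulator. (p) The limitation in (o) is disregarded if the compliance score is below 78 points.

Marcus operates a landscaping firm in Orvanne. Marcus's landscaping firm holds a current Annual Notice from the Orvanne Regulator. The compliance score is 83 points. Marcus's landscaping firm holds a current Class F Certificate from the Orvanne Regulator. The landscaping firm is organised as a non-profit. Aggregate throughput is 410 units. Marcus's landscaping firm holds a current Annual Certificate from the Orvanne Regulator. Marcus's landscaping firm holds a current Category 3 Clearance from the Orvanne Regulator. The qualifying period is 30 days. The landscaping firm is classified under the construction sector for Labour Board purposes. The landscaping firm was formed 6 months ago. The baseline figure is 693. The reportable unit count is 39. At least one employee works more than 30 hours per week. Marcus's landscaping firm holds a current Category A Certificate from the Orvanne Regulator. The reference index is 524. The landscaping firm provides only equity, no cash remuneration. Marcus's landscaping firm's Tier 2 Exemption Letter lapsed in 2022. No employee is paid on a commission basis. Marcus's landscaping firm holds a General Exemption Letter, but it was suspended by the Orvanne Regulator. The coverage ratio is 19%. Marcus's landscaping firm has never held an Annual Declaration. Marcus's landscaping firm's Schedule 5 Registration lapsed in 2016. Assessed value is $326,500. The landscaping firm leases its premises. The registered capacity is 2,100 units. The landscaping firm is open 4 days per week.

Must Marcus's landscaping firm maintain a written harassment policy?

Yes — Marcus's landscaping firm must maintain a written harassment policy.

Exception (a) fails — the General Exemption Letter is not current.
All of (b)'s requirements are met (the reportable unit count is 39, less than the 44 limit; the employer is a non-profit; the registered capacity is 2,100 units, less than the 2,910 units limit). Turning to paragraphs (f)–(g): (f) is triggered — the coverage ratio is 19%, less than the 22% limit. (g), which would lift (f), is inapplicable — there is no Tier 2 Exemption Letter in force. (b) is therefore removed.
Exception (c) fails — no current Schedule 5 Registration is held.
Exception (d) is satisfied on its face — a current Annual Notice is held; a current Annual Certificate is held; the business's age is 6 months, under the 7 months limit. However, paragraphs (h)–(n) must be considered: (h) is engaged — assessed value is $326,500, meeting the $314,000 threshold. (i) would limit (h) — at least one employee exceeds 30 hours/week — but (j) sets (i) aside: (j) operates against (i): aggregate throughput is 410 units, under the 480 units limit. (k) would limit (j) — a current Category A Certificate is held — but (l) sets (k) aside: (l) is engaged — the landscaping firm is classified under the construction sector. (m) is inapplicable (the baseline figure is 693, not under 625), so (l) stands. So (d) is unavailable.
Exception (e)'s conditions are all satisfied: the reference index is 524, meeting the 475 threshold; no employee is paid on commission; remuneration is equity-only. But applying paragraphs (o)–(p): (o) is triggered — a current Category 3 Clearance is held. (p) does not operate here (the compliance score is 83 points, not below 78 points), so (o) stands. So (e) is unavailable.
No exception is made out. Marcus's landscaping firm falls within the general rule.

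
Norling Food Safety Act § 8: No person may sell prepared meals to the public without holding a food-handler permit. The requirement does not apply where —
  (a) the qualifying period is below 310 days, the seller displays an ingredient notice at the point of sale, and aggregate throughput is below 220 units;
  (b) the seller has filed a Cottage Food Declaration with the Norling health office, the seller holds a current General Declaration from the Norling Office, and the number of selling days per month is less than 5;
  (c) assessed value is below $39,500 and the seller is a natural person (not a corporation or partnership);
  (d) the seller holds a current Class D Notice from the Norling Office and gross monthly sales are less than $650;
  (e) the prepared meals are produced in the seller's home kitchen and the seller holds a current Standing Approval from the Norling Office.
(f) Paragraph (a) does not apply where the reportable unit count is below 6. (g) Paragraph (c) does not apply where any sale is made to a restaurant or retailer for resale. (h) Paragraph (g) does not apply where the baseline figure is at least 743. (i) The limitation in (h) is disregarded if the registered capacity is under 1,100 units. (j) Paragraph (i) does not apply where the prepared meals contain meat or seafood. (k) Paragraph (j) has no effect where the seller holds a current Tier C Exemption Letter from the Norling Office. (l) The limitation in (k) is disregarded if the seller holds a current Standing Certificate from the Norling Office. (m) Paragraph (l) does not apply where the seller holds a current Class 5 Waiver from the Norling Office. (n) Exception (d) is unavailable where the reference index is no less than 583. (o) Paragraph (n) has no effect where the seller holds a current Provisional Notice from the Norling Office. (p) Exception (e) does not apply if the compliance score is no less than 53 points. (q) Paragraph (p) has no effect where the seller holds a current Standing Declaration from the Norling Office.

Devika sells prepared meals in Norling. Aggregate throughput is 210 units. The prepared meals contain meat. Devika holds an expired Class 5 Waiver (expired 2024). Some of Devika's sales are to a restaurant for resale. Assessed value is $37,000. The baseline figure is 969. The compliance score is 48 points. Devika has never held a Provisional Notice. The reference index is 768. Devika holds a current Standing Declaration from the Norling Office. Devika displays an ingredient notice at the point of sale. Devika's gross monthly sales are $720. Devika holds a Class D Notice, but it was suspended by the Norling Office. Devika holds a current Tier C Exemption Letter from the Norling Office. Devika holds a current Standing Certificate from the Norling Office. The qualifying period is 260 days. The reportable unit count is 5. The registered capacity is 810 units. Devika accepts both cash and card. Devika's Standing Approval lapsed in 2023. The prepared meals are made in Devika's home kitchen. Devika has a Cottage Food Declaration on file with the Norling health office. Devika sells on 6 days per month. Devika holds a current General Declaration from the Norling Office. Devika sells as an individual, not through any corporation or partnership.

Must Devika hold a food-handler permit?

Exception (a): the qualifying period is 260 days, below the 310 days limit; an ingredient notice is displayed; aggregate throughput is 210 units, below the 220 units limit — every condition holds. However, paragraph (f) must be considered: (f) operates — the reportable unit count is 5, below the 6 limit. (a) is therefore removed.
Exception (b) does not apply: the number of selling days per month is 6, not less than 5.
Exception (c) is satisfied on its face — assessed value is $37,000, below the $39,500 limit; the seller is a natural person. Under paragraphs (g)–(m): (g) would limit (c) — some sales are to a restaurant for resale — but (h) sets (g) aside: (h) operates against (g): the baseline figure is 969, meeting the 743 threshold. (i) would limit (h) — the registered capacity is 810 units, under the 1,100 units limit — but (j) sets (i) aside: (j) is engaged — the prepared meals contain meat. (k) would limit (j) — a current Tier C Exemption Letter is held — but (l) sets (k) aside: (l) operates against (k): a current Standing Certificate is held. (m), which would lift (l), is not triggered — no current Class 5 Waiver is held. So (c) applies.
Exception (d) fails — there is no Class D Notice in force.
Exception (e) does not apply: no current Standing Approval is held.

No — exception (c) applies; Devika is not required to hold a food-handler permit.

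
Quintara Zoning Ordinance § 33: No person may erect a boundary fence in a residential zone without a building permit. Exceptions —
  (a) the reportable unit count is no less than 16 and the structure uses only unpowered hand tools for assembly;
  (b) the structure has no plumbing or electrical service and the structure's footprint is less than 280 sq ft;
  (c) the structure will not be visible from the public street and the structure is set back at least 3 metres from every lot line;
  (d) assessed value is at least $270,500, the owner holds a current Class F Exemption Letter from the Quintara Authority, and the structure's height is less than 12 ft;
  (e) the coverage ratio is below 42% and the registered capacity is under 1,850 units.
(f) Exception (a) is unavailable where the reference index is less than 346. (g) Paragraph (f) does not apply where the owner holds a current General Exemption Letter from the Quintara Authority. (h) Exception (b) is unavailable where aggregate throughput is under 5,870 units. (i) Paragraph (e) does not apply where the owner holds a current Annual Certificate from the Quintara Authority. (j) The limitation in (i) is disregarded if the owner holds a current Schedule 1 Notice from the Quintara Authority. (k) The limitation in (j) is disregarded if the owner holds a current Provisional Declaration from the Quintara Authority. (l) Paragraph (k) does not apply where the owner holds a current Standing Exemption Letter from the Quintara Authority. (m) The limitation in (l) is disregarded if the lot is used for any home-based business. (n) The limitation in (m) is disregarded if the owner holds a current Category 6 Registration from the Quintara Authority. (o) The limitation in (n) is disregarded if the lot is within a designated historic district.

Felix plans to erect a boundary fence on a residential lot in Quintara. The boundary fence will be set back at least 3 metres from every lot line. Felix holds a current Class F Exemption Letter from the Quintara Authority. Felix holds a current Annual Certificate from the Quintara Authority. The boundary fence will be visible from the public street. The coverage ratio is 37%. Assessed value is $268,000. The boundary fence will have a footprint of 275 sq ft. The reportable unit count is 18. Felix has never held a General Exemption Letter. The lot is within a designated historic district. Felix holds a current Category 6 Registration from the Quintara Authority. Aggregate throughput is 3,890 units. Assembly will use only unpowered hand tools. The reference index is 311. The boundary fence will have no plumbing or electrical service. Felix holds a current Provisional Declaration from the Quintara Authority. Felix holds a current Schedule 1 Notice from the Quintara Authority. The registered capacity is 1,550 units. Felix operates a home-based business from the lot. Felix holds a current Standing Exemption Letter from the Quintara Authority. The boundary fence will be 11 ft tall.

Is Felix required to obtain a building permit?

Exception (a)'s conditions are all satisfied: the reportable unit count is 18, meeting the 16 threshold; assembly uses only hand tools. But applying paragraphs (f)–(g): (f) operates against (a): the reference index is 311, less than the 346 limit. (g), which would lift (f), does not operate here — the General Exemption Letter is not current. (a) is therefore removed.
Exception (b) is satisfied on its face — there is no plumbing or electrical service; the structure's footprint is 275 sq ft, less than the 280 sq ft limit. But applying paragraph (h): (h) operates against (b): aggregate throughput is 3,890 units, under the 5,870 units limit. So (b) is unavailable.
Exception (c) does not apply: the structure will be visible from the street.
Exception (d) fails — assessed value is $268,000, short of $270,500.
All of (e)'s requirements are met (the coverage ratio is 37%, below the 42% limit; the registered capacity is 1,550 units, under the 1,850 units limit). However, paragraphs (i)–(o) must be considered: (i) operates against (e): a current Annual Certificate is held. (j) applies (a current Schedule 1 Notice is held), but is displaced by (k): (k) operates against (j): a current Provisional Declaration is held. (l) is engaged (a current Standing Exemption Letter is held), but is overridden by (m): (m) operates — a home-based business operates on the lot. (n) is engaged (a current Category 6 Registration is held), but is itself disapplied by (o): (o) operates against (n): the lot is in a historic district. So (e) is unavailable.
No exception is made out. Felix falls within the general rule.

Yes — Felix must obtain a building permit.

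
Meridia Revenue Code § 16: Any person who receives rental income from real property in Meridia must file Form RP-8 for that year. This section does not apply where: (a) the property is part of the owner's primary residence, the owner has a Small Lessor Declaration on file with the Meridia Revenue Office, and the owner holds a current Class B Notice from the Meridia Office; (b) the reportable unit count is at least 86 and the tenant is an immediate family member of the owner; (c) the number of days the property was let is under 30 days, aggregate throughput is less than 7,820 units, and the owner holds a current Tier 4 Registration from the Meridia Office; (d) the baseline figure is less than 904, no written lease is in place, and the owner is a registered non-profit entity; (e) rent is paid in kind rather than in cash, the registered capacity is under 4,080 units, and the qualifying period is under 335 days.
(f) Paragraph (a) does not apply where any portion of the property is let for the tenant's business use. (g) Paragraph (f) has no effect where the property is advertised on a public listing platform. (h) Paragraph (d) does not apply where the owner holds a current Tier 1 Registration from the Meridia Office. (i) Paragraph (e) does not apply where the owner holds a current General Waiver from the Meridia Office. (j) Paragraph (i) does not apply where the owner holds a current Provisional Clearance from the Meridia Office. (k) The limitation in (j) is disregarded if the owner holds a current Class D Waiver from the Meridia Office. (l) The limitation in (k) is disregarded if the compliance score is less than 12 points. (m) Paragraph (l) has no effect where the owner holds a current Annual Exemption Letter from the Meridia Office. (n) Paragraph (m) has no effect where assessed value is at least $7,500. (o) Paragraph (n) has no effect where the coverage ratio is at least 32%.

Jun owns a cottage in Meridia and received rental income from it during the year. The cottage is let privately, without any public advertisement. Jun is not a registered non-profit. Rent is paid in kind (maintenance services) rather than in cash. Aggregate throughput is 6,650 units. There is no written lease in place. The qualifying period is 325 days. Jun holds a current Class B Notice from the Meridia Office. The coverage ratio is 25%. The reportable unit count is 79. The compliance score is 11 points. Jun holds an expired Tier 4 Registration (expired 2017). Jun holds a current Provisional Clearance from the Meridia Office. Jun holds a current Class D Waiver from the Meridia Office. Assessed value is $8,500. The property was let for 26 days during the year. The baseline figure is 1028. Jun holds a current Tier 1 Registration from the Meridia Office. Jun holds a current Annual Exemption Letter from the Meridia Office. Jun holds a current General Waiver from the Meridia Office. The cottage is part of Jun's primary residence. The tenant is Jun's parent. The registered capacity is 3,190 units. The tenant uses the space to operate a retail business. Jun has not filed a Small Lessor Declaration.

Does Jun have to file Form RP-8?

Exception (a) does not apply: no Small Lessor Declaration is on file.
Exception (b) requires that the reportable unit count is at least 86; but the reportable unit count is 79, short of 86, so (b) is unavailable.
Exception (c) fails — no current Tier 4 Registration is held.
Exception (d) does not apply: the baseline figure is 1,028, not less than 904.
All of (e)'s requirements are met (rent is paid in kind; the registered capacity is 3,190 units, under the 4,080 units limit; the qualifying period is 325 days, under the 335 days limit). Under paragraphs (i)–(o): (i) is triggered (a current General Waiver is held), but yields to (j): (j) is triggered — a current Provisional Clearance is held. (k) would limit (j) — a current Class D Waiver is held — but (l) sets (k) aside: (l) operates against (k): the compliance score is 11 points, less than the 12 points limit. (m) applies (a current Annual Exemption Letter is held), but yields to (n): (n) operates against (m): assessed value is $8,500, meeting the $7,500 threshold. (o) is inapplicable (the coverage ratio is 25%, short of 32%), so (n) stands. Exception (e) stands.

No — exception (e) applies; Jun is not required to file Form RP-8.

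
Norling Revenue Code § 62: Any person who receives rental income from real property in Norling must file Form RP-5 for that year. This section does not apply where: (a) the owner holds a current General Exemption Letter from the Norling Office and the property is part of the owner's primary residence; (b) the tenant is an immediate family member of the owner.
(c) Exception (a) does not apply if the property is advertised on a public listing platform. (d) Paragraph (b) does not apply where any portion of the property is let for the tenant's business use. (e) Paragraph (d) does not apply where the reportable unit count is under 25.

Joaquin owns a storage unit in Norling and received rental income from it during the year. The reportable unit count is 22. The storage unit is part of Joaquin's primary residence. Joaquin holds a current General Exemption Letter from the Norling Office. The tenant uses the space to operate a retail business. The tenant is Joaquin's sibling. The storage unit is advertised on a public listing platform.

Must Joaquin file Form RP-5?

Exception (a): a current General Exemption Letter is held; the storage unit is part of the primary residence — every condition holds. Turning to paragraph (c): (c) operates — the property is publicly advertised. (a) is therefore removed.
Exception (b) is satisfied on its face — the tenant is an immediate family member. Applying paragraphs (d)–(e): (d) would limit (b) — the space is let for business use — but (e) sets (d) aside: (e) is triggered — the reportable unit count is 22, under the 25 limit. (b) remains available.

No — exception (b) applies; Joaquin is not required to file Form RP-5.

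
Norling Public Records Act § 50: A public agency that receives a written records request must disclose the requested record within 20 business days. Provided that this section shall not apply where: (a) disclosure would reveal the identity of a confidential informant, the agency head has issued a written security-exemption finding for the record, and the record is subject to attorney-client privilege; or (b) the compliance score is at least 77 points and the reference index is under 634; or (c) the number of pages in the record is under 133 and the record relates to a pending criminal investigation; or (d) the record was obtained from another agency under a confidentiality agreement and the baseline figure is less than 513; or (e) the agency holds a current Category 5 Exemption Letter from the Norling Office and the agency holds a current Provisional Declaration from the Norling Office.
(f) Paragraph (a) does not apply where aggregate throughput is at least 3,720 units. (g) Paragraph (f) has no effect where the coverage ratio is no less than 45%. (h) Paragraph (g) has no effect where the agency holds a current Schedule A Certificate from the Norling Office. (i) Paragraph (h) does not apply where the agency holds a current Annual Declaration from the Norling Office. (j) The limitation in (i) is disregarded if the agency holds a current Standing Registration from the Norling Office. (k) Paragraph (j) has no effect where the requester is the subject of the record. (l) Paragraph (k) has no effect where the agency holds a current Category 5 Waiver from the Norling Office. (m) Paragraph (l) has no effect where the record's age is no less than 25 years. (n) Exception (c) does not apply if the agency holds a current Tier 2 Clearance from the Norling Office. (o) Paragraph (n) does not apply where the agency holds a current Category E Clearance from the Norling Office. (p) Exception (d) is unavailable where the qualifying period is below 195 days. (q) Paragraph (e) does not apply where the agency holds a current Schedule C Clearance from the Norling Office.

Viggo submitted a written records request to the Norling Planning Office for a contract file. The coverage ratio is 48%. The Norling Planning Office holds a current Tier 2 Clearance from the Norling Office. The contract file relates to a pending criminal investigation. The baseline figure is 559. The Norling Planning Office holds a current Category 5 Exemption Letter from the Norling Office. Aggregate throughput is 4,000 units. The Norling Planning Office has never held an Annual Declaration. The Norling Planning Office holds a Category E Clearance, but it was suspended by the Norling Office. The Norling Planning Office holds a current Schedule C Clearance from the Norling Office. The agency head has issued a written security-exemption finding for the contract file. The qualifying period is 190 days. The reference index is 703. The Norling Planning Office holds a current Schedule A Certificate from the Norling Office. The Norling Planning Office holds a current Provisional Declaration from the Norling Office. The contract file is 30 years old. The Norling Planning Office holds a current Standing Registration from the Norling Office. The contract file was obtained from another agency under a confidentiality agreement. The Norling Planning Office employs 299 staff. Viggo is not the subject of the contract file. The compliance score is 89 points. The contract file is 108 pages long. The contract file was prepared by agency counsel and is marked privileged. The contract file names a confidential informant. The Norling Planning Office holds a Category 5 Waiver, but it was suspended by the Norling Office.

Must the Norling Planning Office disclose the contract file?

Yes — the Norling Planning Office must disclose the contract file.

All of (a)'s requirements are met (the contract file names a confidential informant; a written security-exemption finding has been issued; the contract file is privileged). But: (f) operates against (a): aggregate throughput is 4,000 units, meeting the 3,720 units threshold. (g) would limit (f) — the coverage ratio is 48%, meeting the 45% threshold — but (h) sets (g) aside: (h) operates against (g): a current Schedule A Certificate is held. (i), which would lift (h), is not engaged — there is no Annual Declaration in force. (a) is therefore removed.
Exception (b) fails — the reference index is 703, not under 634.
Exception (c): the number of pages in the record is 108, under the 133 limit; the contract file relates to a pending investigation — every condition holds. However, paragraphs (n)–(o) must be considered: (n) is engaged — a current Tier 2 Clearance is held. (o) is inapplicable (there is no Category E Clearance in force), so (n) stands. So (c) is unavailable.
Exception (d) fails — the baseline figure is 559, not less than 513.
Exception (e): a current Category 5 Exemption Letter is held; a current Provisional Declaration is held — every condition holds. Turning to paragraph (q): (q) operates against (e): a current Schedule C Clearance is held. (e) is therefore removed.
No exception is made out. the Norling Planning Office falls within the general rule.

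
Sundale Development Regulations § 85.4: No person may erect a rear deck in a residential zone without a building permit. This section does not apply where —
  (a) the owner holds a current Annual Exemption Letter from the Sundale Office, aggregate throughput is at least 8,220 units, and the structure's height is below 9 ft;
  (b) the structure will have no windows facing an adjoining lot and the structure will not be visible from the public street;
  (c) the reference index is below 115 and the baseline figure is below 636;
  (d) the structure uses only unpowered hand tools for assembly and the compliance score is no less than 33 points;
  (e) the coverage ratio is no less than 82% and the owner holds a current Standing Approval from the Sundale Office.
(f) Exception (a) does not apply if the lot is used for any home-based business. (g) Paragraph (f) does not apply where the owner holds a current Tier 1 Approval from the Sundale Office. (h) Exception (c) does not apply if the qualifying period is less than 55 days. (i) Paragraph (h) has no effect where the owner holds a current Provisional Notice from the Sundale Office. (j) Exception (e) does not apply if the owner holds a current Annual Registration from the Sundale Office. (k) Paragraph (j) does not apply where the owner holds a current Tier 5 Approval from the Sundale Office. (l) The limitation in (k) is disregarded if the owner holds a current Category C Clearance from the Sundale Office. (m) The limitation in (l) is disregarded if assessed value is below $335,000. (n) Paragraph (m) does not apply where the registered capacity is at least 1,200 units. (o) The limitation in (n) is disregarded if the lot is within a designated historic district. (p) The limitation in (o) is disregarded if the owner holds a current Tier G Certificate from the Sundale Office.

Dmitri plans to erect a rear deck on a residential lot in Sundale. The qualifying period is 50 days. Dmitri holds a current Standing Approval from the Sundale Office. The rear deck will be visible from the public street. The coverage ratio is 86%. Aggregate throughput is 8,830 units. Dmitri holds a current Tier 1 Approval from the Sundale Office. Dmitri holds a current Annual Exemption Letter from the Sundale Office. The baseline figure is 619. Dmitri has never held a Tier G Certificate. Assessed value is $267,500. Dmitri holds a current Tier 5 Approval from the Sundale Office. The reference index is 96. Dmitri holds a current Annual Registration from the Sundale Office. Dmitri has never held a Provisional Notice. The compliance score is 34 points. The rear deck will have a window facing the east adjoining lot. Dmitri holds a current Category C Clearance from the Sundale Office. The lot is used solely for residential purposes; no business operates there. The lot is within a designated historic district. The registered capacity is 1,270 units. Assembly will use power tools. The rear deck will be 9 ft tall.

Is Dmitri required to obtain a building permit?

Exception (a) fails — the structure's height is 9 ft, not below 9 ft.
Exception (b) does not apply: a window faces an adjoining lot.
Exception (c) is satisfied on its face — the reference index is 96, below the 115 limit; the baseline figure is 619, below the 636 limit. But applying paragraphs (h)–(i): (h) operates against (c): the qualifying period is 50 days, less than the 55 days limit. (i) is not engaged (no current Provisional Notice is held), so (h) stands. So (c) is unavailable.
Exception (d) does not apply: assembly uses power tools.
Exception (e): the coverage ratio is 86%, meeting the 82% threshold; a current Standing Approval is held — every condition holds. Under paragraphs (j)–(p): (j) would limit (e) — a current Annual Registration is held — but (k) sets (j) aside: (k) is triggered — a current Tier 5 Approval is held. (l) operates (a current Category C Clearance is held), but is overridden by (m): (m) operates against (l): assessed value is $267,500, below the $335,000 limit. (n) would limit (m) — the registered capacity is 1,270 units, meeting the 1,200 units threshold — but (o) sets (n) aside: (o) operates against (n): the lot is in a historic district. (p) does not operate here (the Tier G Certificate is not current), so (o) stands. So (e) applies.

No — exception (e) applies; Dmitri does not need a building permit.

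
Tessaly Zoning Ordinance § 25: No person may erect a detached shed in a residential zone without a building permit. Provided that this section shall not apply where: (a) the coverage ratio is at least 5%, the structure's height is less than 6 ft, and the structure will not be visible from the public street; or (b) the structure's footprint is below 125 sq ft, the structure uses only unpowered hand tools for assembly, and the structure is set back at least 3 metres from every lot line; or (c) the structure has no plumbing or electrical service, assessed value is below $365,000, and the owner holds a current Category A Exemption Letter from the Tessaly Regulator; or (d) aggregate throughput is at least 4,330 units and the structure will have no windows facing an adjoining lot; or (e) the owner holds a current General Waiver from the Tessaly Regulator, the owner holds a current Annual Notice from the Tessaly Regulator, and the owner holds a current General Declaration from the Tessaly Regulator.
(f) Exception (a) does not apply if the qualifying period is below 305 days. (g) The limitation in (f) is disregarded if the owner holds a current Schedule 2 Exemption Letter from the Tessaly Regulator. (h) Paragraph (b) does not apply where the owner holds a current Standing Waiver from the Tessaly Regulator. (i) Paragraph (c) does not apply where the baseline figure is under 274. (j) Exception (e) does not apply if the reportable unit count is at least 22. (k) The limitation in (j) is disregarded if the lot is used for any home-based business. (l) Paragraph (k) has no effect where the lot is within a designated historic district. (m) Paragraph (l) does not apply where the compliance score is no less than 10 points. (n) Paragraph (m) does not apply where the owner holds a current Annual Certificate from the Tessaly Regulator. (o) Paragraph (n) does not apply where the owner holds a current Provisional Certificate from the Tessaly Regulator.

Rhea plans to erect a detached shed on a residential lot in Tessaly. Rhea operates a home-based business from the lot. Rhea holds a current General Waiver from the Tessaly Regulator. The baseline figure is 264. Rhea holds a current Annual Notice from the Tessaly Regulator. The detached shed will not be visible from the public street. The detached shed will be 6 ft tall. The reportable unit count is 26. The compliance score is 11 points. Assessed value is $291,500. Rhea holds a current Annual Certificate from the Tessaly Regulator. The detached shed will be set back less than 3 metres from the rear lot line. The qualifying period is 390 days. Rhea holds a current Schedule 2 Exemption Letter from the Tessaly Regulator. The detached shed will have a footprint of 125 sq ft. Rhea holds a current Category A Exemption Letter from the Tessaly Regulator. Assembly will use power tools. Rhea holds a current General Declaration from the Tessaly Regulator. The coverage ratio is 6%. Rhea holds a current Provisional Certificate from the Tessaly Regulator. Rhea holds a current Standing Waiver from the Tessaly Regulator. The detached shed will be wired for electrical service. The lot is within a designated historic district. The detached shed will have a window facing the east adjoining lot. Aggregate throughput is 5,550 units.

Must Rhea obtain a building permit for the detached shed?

Exception (a) does not apply: the structure's height is 6 ft, not less than 6 ft.
Exception (b) fails — the structure's footprint is 125 sq ft, not below 125 sq ft.
Exception (c) does not apply: electrical service is planned.
Exception (d) fails — a window faces an adjoining lot.
Exception (e) is satisfied on its face — a current General Waiver is held; a current Annual Notice is held; a current General Declaration is held. Considering the limiting provisions: (j) operates (the reportable unit count is 26, meeting the 22 threshold), but is displaced by (k): (k) operates against (j): a home-based business operates on the lot. (l) would limit (k) — the lot is in a historic district — but (m) sets (l) aside: (m) operates against (l): the compliance score is 11 points, meeting the 10 points threshold. (n) would limit (m) — a current Annual Certificate is held — but (o) sets (n) aside: (o) applies — a current Provisional Certificate is held. So (e) applies.

No — exception (e) applies; Rhea does not need a building permit.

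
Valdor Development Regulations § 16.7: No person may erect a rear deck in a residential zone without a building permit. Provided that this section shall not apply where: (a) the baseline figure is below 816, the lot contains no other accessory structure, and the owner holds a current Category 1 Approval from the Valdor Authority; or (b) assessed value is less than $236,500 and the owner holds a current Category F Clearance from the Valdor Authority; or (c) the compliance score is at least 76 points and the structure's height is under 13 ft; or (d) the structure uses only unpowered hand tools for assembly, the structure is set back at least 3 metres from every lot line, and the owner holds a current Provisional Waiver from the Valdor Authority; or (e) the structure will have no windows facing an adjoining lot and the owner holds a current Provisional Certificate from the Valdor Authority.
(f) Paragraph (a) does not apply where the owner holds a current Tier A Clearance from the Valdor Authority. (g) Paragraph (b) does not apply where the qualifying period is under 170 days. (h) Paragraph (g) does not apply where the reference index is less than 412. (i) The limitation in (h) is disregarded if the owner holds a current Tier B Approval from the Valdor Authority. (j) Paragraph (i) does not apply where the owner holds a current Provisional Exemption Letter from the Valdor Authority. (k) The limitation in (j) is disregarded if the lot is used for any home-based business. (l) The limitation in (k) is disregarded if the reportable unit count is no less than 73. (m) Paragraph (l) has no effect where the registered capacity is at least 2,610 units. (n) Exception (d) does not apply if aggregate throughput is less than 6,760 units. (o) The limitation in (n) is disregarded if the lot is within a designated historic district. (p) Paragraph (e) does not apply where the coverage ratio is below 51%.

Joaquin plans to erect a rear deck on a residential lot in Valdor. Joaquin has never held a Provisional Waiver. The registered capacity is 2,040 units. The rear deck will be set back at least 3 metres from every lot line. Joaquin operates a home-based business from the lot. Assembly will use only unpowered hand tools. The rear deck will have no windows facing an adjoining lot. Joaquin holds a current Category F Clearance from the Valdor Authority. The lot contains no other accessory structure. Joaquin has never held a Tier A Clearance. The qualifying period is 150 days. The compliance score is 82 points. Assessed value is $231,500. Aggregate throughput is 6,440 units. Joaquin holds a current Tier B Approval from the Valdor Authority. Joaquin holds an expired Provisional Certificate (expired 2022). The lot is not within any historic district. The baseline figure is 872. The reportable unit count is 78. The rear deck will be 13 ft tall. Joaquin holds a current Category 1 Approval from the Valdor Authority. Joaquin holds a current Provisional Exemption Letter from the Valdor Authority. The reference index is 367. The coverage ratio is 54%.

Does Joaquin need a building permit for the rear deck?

Exception (a) fails — the baseline figure is 872, not below 816.
Exception (b)'s conditions are all satisfied: assessed value is $231,500, less than the $236,500 limit; a current Category F Clearance is held. As to paragraphs (g)–(m): (g) is engaged (the qualifying period is 150 days, under the 170 days limit), but is displaced by (h): (h) operates against (g): the reference index is 367, less than the 412 limit. (i) is engaged (a current Tier B Approval is held), but is itself disapplied by (j): (j) is triggered — a current Provisional Exemption Letter is held. (k) applies (a home-based business operates on the lot), but is itself disapplied by (l): (l) operates against (k): the reportable unit count is 78, meeting the 73 threshold. (m) is not triggered (the registered capacity is 2,040 units, short of 2,610 units), so (l) stands. So (b) applies.
Exception (c) requires that the structure's height is under 13 ft; but the structure's height is 13 ft, not under 13 ft, so (c) is unavailable.
Exception (d) does not apply: the Provisional Waiver is not current.
Exception (e) fails — there is no Provisional Certificate in force.

No — exception (b) applies; Joaquin does not need a building permit.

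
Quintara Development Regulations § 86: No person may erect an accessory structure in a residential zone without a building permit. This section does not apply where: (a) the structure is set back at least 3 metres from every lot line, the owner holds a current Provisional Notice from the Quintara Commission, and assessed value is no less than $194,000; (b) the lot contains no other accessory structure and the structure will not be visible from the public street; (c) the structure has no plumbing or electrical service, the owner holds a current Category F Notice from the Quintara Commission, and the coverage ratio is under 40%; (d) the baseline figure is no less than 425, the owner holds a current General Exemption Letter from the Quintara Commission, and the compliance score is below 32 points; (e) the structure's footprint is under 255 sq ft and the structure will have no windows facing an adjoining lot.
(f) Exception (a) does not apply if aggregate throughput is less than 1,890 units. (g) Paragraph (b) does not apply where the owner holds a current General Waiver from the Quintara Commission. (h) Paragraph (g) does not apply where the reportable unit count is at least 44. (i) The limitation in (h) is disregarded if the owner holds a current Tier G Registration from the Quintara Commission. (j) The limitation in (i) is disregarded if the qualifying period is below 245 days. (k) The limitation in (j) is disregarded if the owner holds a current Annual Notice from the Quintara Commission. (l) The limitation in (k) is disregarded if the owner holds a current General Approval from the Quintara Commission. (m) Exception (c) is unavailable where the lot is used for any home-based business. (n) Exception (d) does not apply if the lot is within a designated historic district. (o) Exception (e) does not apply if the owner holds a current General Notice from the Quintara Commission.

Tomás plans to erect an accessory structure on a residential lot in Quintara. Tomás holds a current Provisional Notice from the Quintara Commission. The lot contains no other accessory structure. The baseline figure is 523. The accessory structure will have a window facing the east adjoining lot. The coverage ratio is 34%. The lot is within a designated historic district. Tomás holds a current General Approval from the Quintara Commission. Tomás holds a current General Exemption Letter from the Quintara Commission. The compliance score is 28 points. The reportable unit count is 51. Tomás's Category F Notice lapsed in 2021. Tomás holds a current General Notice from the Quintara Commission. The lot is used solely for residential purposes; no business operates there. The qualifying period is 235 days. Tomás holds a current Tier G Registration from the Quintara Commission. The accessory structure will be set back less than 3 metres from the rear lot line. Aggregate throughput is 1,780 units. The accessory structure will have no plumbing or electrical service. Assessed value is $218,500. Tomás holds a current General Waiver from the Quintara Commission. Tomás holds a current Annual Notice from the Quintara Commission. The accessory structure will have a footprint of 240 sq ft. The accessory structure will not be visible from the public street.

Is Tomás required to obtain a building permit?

No — exception (b) applies; Tomás does not need a building permit.

Exception (a) does not apply: the rear setback is under 3 m.
Exception (b): the lot has no other accessory structure; the structure will not be visible from the street — every condition holds. Applying paragraphs (g)–(l): (g) would limit (b) — a current General Waiver is held — but (h) sets (g) aside: (h) operates against (g): the reportable unit count is 51, meeting the 44 threshold. (i) operates (a current Tier G Registration is held), but is itself disapplied by (j): (j) operates against (i): the qualifying period is 235 days, below the 245 days limit. (k) is engaged (a current Annual Notice is held), but is itself disapplied by (l): (l) is engaged — a current General Approval is held. (b) remains available.
Exception (c) requires that the owner holds a current Category F Notice from the Quintara Commission; but no current Category F Notice is held, so (c) is unavailable.
Exception (d): the baseline figure is 523, meeting the 425 threshold; a current General Exemption Letter is held; the compliance score is 28 points, below the 32 points limit — every condition holds. However, paragraph (n) must be considered: (n) operates against (d): the lot is in a historic district. So (d) is unavailable.
Exception (e) fails — a window faces an adjoining lot.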